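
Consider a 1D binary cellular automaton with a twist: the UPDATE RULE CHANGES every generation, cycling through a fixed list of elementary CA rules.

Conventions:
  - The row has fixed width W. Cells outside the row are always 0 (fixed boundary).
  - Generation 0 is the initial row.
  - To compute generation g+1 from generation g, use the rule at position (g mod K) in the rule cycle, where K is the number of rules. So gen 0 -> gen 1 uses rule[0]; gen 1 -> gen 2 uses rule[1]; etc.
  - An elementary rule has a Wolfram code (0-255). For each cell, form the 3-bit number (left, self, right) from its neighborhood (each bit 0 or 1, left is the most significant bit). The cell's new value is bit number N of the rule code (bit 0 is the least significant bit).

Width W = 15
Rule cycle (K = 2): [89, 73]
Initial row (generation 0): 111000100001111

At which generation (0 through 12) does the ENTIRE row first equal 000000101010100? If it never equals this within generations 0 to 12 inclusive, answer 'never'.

Gen 0: 111000100001111
Gen 1 (rule 89): 101110011101001
Gen 2 (rule 73): 001010010100000
Gen 3 (rule 89): 100001000011111
Gen 4 (rule 73): 001100011010001
Gen 5 (rule 89): 101111011001100
Gen 6 (rule 73): 001001011001101
Gen 7 (rule 89): 100100011101100
Gen 8 (rule 73): 000001010101101
Gen 9 (rule 89): 111100000001100
Gen 10 (rule 73): 100101111101101
Gen 11 (rule 89): 010001000101100
Gen 12 (rule 73): 000100010001101

Answer: never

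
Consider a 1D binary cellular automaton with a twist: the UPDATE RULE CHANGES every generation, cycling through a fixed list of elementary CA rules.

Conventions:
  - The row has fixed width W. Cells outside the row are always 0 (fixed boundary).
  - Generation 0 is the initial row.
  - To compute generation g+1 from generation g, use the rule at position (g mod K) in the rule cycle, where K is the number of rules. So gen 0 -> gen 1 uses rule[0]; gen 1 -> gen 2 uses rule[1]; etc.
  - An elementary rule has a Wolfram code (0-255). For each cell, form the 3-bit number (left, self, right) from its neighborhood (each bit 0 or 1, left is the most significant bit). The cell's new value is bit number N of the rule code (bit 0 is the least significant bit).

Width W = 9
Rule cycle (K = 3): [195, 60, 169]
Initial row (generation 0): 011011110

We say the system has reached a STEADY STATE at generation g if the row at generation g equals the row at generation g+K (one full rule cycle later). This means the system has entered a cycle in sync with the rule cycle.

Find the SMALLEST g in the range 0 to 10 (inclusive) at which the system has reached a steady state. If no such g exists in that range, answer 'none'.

Answer: none

Derivation:
Gen 0: 011011110
Gen 1 (rule 195): 101001110
Gen 2 (rule 60): 111101001
Gen 3 (rule 169): 111010000
Gen 4 (rule 195): 011000111
Gen 5 (rule 60): 010100100
Gen 6 (rule 169): 001000001
Gen 7 (rule 195): 110011110
Gen 8 (rule 60): 101010001
Gen 9 (rule 169): 010100100
Gen 10 (rule 195): 100001001
Gen 11 (rule 60): 110001101
Gen 12 (rule 169): 100101010
Gen 13 (rule 195): 001000000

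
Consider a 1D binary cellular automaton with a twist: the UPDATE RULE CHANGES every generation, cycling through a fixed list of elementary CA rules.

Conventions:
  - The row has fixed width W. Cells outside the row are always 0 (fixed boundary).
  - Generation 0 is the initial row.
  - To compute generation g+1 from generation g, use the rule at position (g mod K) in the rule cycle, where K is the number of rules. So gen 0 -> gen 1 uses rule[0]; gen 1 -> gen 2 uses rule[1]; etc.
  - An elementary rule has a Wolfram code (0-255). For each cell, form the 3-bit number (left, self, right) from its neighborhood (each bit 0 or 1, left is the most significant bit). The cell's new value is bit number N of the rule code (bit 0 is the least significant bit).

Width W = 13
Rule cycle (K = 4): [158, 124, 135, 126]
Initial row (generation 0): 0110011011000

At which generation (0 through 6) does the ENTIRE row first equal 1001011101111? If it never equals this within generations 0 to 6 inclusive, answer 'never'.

Answer: never

Derivation:
Gen 0: 0110011011000
Gen 1 (rule 158): 1101110010100
Gen 2 (rule 124): 1111011011110
Gen 3 (rule 135): 0110000001100
Gen 4 (rule 126): 1111000011110
Gen 5 (rule 158): 1110100111101
Gen 6 (rule 124): 1011110100111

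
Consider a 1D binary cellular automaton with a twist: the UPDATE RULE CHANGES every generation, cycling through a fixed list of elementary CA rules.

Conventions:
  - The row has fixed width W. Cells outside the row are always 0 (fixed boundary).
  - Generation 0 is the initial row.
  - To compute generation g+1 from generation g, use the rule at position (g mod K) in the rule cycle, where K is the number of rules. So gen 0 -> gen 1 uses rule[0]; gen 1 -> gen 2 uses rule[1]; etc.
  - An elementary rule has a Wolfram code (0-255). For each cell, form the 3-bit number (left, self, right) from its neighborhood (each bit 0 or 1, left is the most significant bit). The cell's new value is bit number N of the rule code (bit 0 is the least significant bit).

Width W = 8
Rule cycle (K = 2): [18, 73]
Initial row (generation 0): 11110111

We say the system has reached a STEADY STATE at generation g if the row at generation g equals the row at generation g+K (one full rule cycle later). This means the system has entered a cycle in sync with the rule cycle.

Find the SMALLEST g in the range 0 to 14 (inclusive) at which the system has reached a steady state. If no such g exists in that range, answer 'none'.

Answer: 1

Derivation:
Gen 0: 11110111
Gen 1 (rule 18): 00000000
Gen 2 (rule 73): 11111111
Gen 3 (rule 18): 00000000
Gen 4 (rule 73): 11111111
Gen 5 (rule 18): 00000000
Gen 6 (rule 73): 11111111
Gen 7 (rule 18): 00000000
Gen 8 (rule 73): 11111111
Gen 9 (rule 18): 00000000
Gen 10 (rule 73): 11111111
Gen 11 (rule 18): 00000000
Gen 12 (rule 73): 11111111
Gen 13 (rule 18): 00000000
Gen 14 (rule 73): 11111111
Gen 15 (rule 18): 00000000
Gen 16 (rule 73): 11111111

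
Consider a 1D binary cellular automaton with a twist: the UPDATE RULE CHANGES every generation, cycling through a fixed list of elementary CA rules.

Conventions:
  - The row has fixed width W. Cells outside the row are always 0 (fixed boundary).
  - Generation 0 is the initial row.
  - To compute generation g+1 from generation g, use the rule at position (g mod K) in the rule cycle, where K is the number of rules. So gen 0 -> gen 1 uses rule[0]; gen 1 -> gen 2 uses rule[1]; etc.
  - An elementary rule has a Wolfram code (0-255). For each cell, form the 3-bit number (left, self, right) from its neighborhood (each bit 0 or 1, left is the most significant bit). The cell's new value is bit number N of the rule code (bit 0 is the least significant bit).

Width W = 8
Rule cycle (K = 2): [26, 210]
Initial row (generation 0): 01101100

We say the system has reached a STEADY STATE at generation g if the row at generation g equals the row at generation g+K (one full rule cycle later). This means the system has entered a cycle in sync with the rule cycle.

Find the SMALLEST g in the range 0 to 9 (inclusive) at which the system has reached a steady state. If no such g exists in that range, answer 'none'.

Answer: 1

Derivation:
Gen 0: 01101100
Gen 1 (rule 26): 11001010
Gen 2 (rule 210): 01110001
Gen 3 (rule 26): 11001010
Gen 4 (rule 210): 01110001
Gen 5 (rule 26): 11001010
Gen 6 (rule 210): 01110001
Gen 7 (rule 26): 11001010
Gen 8 (rule 210): 01110001
Gen 9 (rule 26): 11001010
Gen 10 (rule 210): 01110001
Gen 11 (rule 26): 11001010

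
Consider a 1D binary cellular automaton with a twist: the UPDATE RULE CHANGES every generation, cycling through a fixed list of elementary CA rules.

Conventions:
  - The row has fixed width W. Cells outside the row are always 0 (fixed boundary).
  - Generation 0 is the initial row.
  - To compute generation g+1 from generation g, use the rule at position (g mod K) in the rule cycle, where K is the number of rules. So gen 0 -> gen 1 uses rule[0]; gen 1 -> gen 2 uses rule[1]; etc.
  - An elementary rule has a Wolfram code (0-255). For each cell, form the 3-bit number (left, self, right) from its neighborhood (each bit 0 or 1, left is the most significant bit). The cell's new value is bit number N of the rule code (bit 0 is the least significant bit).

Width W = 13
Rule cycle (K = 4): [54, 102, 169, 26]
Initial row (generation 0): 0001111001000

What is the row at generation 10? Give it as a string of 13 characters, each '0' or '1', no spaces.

Answer: 0010011001001

Derivation:
Gen 0: 0001111001000
Gen 1 (rule 54): 0010000111100
Gen 2 (rule 102): 0110001000100
Gen 3 (rule 169): 0100100010001
Gen 4 (rule 26): 1011010101010
Gen 5 (rule 54): 1100111111111
Gen 6 (rule 102): 0101000000001
Gen 7 (rule 169): 0010011111100
Gen 8 (rule 26): 0101110000010
Gen 9 (rule 54): 1110001000111
Gen 10 (rule 102): 0010011001001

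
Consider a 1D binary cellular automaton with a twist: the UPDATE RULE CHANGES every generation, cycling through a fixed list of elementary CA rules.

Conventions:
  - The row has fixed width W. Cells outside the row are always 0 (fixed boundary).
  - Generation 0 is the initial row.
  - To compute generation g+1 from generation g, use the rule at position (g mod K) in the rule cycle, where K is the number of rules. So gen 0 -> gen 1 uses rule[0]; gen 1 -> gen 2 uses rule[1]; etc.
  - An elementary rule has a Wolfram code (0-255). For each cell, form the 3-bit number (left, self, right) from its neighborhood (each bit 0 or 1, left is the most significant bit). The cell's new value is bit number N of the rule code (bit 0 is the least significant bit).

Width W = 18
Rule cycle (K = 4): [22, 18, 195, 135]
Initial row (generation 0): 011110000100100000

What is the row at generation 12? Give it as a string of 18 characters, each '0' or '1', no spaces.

Answer: 010011110101100110

Derivation:
Gen 0: 011110000100100000
Gen 1 (rule 22): 100001001111110000
Gen 2 (rule 18): 010010110000001000
Gen 3 (rule 195): 100100010111110011
Gen 4 (rule 135): 101101110011100100
Gen 5 (rule 22): 100000001100011110
Gen 6 (rule 18): 010000010010100001
Gen 7 (rule 195): 100111100100001110
Gen 8 (rule 135): 101011001101110100
Gen 9 (rule 22): 101000110000000110
Gen 10 (rule 18): 000101001000001001
Gen 11 (rule 195): 111000010011110010
Gen 12 (rule 135): 010011110101100110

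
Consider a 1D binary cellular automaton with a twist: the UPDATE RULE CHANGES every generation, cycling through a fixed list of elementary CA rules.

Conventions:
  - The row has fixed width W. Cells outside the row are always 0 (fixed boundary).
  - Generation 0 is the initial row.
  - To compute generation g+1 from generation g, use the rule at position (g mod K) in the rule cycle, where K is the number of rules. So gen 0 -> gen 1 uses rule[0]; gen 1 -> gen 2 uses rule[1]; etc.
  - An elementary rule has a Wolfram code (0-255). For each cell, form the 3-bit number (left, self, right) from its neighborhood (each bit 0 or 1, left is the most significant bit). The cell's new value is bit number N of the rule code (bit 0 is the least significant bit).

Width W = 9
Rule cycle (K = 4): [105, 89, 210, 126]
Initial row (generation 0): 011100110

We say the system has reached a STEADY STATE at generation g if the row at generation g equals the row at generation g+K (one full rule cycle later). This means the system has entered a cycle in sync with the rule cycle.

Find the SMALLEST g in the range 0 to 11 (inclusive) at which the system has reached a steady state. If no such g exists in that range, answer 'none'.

Gen 0: 011100110
Gen 1 (rule 105): 010100110
Gen 2 (rule 89): 000010111
Gen 3 (rule 210): 000100011
Gen 4 (rule 126): 001110111
Gen 5 (rule 105): 101011101
Gen 6 (rule 89): 000010100
Gen 7 (rule 210): 000100010
Gen 8 (rule 126): 001110111
Gen 9 (rule 105): 101011101
Gen 10 (rule 89): 000010100
Gen 11 (rule 210): 000100010
Gen 12 (rule 126): 001110111
Gen 13 (rule 105): 101011101
Gen 14 (rule 89): 000010100
Gen 15 (rule 210): 000100010

Answer: 4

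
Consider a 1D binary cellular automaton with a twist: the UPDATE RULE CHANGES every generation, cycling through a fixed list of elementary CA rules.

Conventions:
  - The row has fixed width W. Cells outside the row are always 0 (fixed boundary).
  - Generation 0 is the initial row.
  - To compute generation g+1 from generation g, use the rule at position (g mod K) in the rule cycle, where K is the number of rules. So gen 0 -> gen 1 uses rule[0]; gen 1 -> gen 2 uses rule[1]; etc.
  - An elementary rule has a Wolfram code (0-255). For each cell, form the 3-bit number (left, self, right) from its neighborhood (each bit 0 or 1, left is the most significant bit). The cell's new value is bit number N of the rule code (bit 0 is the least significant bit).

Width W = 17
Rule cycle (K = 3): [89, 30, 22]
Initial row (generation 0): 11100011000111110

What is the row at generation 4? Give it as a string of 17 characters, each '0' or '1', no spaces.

Answer: 00110101100111100

Derivation:
Gen 0: 11100011000111110
Gen 1 (rule 89): 10111011110100011
Gen 2 (rule 30): 10100010000110110
Gen 3 (rule 22): 10110111001000001
Gen 4 (rule 89): 00110101100111100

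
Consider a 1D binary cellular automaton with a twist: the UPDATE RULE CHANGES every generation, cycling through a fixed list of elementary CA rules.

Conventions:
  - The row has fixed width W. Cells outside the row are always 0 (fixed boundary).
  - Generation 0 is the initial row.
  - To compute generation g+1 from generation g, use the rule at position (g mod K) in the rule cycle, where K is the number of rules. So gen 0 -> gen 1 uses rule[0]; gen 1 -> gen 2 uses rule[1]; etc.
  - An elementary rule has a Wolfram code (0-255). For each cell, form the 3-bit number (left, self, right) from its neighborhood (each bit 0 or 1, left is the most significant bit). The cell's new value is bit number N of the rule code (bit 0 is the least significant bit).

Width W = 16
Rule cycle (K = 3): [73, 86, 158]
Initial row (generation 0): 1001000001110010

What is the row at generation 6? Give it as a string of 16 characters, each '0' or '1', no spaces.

Gen 0: 1001000001110010
Gen 1 (rule 73): 0000011101010000
Gen 2 (rule 86): 0000100101011000
Gen 3 (rule 158): 0001111101010100
Gen 4 (rule 73): 1101000100000001
Gen 5 (rule 86): 0101101110000011
Gen 6 (rule 158): 1101001101000110

Answer: 1101001101000110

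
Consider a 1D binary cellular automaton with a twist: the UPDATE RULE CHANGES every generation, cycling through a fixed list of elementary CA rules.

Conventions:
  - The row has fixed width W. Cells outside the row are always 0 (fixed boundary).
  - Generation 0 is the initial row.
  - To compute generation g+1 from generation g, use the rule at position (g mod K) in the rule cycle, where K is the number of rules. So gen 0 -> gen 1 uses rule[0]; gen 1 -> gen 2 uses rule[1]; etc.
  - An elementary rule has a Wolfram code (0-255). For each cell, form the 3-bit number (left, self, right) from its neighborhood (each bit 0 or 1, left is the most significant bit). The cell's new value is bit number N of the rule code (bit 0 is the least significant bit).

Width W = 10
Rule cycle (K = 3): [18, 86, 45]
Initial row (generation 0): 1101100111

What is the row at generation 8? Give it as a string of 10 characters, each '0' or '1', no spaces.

Answer: 0000000011

Derivation:
Gen 0: 1101100111
Gen 1 (rule 18): 0000011000
Gen 2 (rule 86): 0000101100
Gen 3 (rule 45): 1110111001
Gen 4 (rule 18): 0000000110
Gen 5 (rule 86): 0000001011
Gen 6 (rule 45): 1111101110
Gen 7 (rule 18): 0000000001
Gen 8 (rule 86): 0000000011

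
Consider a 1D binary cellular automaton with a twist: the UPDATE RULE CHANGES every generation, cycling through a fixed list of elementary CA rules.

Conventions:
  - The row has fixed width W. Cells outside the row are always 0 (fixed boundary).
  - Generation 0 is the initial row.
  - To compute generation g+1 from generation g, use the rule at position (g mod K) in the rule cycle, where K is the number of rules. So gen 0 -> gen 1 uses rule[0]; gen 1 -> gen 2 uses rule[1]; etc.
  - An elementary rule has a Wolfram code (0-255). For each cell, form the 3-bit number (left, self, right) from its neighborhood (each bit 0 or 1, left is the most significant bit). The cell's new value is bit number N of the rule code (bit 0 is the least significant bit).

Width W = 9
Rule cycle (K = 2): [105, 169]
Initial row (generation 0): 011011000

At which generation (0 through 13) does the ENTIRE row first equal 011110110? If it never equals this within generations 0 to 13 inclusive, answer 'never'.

Gen 0: 011011000
Gen 1 (rule 105): 011111011
Gen 2 (rule 169): 011110110
Gen 3 (rule 105): 010011110
Gen 4 (rule 169): 000011100
Gen 5 (rule 105): 111010101
Gen 6 (rule 169): 110101010
Gen 7 (rule 105): 111010100
Gen 8 (rule 169): 110101001
Gen 9 (rule 105): 111010000
Gen 10 (rule 169): 110100111
Gen 11 (rule 105): 111000101
Gen 12 (rule 169): 110010010
Gen 13 (rule 105): 110000000

Answer: 2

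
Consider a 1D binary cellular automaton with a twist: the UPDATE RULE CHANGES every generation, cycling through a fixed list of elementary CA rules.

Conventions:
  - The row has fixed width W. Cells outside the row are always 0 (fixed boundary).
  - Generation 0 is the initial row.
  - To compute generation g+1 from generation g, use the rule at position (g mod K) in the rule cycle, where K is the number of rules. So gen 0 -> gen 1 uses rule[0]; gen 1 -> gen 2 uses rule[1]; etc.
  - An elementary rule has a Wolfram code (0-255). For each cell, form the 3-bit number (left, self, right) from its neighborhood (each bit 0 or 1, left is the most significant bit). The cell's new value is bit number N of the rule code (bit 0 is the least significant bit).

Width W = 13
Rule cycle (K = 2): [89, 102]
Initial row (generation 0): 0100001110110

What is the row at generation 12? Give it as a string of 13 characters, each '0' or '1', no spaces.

Gen 0: 0100001110110
Gen 1 (rule 89): 0011101010111
Gen 2 (rule 102): 0100111111001
Gen 3 (rule 89): 0010100001100
Gen 4 (rule 102): 0111100010100
Gen 5 (rule 89): 0100111000011
Gen 6 (rule 102): 1101001000101
Gen 7 (rule 89): 1100100110000
Gen 8 (rule 102): 0101101010000
Gen 9 (rule 89): 0001100001111
Gen 10 (rule 102): 0010100010001
Gen 11 (rule 89): 1000011001100
Gen 12 (rule 102): 1000101010100

Answer: 1000101010100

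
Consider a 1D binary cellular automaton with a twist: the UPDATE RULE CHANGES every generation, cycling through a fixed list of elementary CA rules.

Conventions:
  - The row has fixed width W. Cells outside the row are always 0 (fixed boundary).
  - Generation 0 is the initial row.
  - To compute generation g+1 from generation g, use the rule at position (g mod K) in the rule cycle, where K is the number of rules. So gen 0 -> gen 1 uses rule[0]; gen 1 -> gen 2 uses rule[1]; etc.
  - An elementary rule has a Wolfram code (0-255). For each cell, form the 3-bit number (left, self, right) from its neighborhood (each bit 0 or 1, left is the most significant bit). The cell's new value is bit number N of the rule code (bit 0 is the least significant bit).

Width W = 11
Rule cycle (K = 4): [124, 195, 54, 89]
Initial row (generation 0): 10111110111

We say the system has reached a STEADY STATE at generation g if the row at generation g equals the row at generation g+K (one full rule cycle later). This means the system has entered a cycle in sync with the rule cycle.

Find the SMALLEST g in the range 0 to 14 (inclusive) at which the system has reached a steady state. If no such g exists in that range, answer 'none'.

Gen 0: 10111110111
Gen 1 (rule 124): 11100011101
Gen 2 (rule 195): 01101101100
Gen 3 (rule 54): 10010010010
Gen 4 (rule 89): 01001001001
Gen 5 (rule 124): 01101101101
Gen 6 (rule 195): 10100100100
Gen 7 (rule 54): 11111111110
Gen 8 (rule 89): 10000000011
Gen 9 (rule 124): 11000000011
Gen 10 (rule 195): 01011111101
Gen 11 (rule 54): 11100000011
Gen 12 (rule 89): 10111111011
Gen 13 (rule 124): 11100001111
Gen 14 (rule 195): 01101110111
Gen 15 (rule 54): 10010001000
Gen 16 (rule 89): 01001100111
Gen 17 (rule 124): 01101110101
Gen 18 (rule 195): 10100110000

Answer: none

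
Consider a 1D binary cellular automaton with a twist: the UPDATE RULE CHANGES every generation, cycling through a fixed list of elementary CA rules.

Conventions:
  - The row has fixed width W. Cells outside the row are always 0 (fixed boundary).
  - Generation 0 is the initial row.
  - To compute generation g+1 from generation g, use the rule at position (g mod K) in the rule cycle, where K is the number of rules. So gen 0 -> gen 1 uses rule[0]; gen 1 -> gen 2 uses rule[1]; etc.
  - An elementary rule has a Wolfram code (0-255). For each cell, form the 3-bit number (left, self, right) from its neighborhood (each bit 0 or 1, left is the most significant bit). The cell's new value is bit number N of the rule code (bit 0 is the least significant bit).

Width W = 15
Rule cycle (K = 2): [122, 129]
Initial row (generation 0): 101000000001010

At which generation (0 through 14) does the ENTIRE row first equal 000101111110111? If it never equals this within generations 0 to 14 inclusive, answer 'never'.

Answer: never

Derivation:
Gen 0: 101000000001010
Gen 1 (rule 122): 010100000010101
Gen 2 (rule 129): 000001111000000
Gen 3 (rule 122): 000011001100000
Gen 4 (rule 129): 111000000001111
Gen 5 (rule 122): 101100000011001
Gen 6 (rule 129): 000001111000000
Gen 7 (rule 122): 000011001100000
Gen 8 (rule 129): 111000000001111
Gen 9 (rule 122): 101100000011001
Gen 10 (rule 129): 000001111000000
Gen 11 (rule 122): 000011001100000
Gen 12 (rule 129): 111000000001111
Gen 13 (rule 122): 101100000011001
Gen 14 (rule 129): 000001111000000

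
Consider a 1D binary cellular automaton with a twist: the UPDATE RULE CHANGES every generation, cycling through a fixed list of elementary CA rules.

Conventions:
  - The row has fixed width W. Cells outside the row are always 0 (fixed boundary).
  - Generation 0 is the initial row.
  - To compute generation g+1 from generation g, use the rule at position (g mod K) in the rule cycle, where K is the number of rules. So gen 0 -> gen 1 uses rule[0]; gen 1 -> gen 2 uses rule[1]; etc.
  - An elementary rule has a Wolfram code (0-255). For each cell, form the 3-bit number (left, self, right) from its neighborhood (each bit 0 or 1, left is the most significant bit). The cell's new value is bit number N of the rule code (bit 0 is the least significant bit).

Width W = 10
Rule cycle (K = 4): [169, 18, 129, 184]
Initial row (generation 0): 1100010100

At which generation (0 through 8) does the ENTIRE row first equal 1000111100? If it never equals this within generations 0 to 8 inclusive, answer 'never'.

Gen 0: 1100010100
Gen 1 (rule 169): 1001001001
Gen 2 (rule 18): 0110110110
Gen 3 (rule 129): 0000000000
Gen 4 (rule 184): 0000000000
Gen 5 (rule 169): 1111111111
Gen 6 (rule 18): 0000000000
Gen 7 (rule 129): 1111111111
Gen 8 (rule 184): 1111111110

Answer: never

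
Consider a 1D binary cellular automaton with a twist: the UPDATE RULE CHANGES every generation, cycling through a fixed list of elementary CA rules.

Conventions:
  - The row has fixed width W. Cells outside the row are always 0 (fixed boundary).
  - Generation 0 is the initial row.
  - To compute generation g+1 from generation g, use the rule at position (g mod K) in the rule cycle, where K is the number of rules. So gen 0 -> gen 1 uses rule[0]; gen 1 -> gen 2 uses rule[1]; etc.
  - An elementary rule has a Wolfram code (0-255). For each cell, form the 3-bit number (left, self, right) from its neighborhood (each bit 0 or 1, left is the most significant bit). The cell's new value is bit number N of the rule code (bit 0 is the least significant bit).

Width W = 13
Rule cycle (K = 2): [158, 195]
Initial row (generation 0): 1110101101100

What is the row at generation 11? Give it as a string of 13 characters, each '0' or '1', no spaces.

Answer: 1101001101100

Derivation:
Gen 0: 1110101101100
Gen 1 (rule 158): 1100101001010
Gen 2 (rule 195): 0101000010000
Gen 3 (rule 158): 1101100111000
Gen 4 (rule 195): 0100101011011
Gen 5 (rule 158): 1111101010010
Gen 6 (rule 195): 0111100000100
Gen 7 (rule 158): 1111010001110
Gen 8 (rule 195): 0111000110110
Gen 9 (rule 158): 1110101100101
Gen 10 (rule 195): 0110000101000
Gen 11 (rule 158): 1101001101100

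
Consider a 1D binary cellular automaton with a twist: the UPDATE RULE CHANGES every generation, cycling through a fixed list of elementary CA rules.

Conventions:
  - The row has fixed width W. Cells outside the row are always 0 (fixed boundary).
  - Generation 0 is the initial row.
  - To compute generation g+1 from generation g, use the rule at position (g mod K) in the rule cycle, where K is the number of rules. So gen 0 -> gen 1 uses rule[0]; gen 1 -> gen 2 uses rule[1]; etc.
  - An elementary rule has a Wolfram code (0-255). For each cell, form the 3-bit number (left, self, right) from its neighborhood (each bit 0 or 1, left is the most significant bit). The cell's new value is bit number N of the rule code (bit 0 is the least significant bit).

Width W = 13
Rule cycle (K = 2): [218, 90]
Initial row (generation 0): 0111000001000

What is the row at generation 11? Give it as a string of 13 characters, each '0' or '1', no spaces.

Gen 0: 0111000001000
Gen 1 (rule 218): 1111100010100
Gen 2 (rule 90): 1000110100010
Gen 3 (rule 218): 0101110010101
Gen 4 (rule 90): 1001011100000
Gen 5 (rule 218): 0110011110000
Gen 6 (rule 90): 1111110011000
Gen 7 (rule 218): 1111111111100
Gen 8 (rule 90): 1000000000110
Gen 9 (rule 218): 0100000001111
Gen 10 (rule 90): 1010000011001
Gen 11 (rule 218): 0001000111110

Answer: 0001000111110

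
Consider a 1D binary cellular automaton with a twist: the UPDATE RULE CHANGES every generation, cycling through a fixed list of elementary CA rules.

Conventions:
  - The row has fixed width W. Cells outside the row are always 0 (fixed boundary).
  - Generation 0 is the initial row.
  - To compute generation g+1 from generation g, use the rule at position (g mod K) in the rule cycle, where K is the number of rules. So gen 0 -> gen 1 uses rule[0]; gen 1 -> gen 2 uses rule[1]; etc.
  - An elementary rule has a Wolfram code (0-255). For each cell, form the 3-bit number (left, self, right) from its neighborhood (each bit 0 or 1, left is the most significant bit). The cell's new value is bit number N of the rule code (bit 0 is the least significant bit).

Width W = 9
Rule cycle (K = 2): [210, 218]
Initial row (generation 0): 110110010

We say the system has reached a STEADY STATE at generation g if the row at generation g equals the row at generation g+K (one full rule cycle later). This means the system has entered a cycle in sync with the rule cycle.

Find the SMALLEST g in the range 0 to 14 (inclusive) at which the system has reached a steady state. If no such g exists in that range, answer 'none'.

Answer: 10

Derivation:
Gen 0: 110110010
Gen 1 (rule 210): 010011101
Gen 2 (rule 218): 101111100
Gen 3 (rule 210): 000111110
Gen 4 (rule 218): 001111111
Gen 5 (rule 210): 010111111
Gen 6 (rule 218): 100111111
Gen 7 (rule 210): 011011111
Gen 8 (rule 218): 111011111
Gen 9 (rule 210): 011001111
Gen 10 (rule 218): 111111111
Gen 11 (rule 210): 011111111
Gen 12 (rule 218): 111111111
Gen 13 (rule 210): 011111111
Gen 14 (rule 218): 111111111
Gen 15 (rule 210): 011111111
Gen 16 (rule 218): 111111111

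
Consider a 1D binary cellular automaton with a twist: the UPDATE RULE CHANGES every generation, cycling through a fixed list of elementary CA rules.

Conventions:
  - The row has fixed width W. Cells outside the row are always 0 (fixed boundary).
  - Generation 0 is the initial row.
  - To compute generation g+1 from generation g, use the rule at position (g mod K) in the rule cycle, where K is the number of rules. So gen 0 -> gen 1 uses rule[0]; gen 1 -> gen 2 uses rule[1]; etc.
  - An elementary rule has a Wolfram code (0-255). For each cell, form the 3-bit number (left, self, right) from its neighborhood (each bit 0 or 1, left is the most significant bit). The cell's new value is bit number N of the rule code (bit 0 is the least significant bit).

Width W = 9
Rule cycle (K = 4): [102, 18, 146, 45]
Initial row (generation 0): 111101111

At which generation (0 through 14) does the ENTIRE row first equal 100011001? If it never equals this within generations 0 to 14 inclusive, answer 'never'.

Gen 0: 111101111
Gen 1 (rule 102): 000110001
Gen 2 (rule 18): 001001010
Gen 3 (rule 146): 010110001
Gen 4 (rule 45): 011100101
Gen 5 (rule 102): 100101111
Gen 6 (rule 18): 011000000
Gen 7 (rule 146): 100100000
Gen 8 (rule 45): 100101111
Gen 9 (rule 102): 101110001
Gen 10 (rule 18): 000001010
Gen 11 (rule 146): 000010001
Gen 12 (rule 45): 111010101
Gen 13 (rule 102): 001111111
Gen 14 (rule 18): 010000000

Answer: never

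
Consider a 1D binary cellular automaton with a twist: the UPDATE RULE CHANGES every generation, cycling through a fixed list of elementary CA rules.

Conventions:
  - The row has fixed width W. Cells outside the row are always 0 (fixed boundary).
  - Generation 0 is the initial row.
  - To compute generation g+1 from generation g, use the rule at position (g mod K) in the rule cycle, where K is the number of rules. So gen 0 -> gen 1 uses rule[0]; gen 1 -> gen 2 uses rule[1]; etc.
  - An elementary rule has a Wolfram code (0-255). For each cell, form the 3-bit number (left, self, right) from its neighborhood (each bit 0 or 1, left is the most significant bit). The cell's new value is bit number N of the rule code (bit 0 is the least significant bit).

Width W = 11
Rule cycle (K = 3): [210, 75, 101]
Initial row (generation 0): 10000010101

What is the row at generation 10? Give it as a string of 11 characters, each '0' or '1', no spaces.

Gen 0: 10000010101
Gen 1 (rule 210): 01000100000
Gen 2 (rule 75): 10011001111
Gen 3 (rule 101): 10001000001
Gen 4 (rule 210): 01010100010
Gen 5 (rule 75): 10000001100
Gen 6 (rule 101): 10111100101
Gen 7 (rule 210): 00011111000
Gen 8 (rule 75): 11110001011
Gen 9 (rule 101): 00010101101
Gen 10 (rule 210): 00100000100

Answer: 00100000100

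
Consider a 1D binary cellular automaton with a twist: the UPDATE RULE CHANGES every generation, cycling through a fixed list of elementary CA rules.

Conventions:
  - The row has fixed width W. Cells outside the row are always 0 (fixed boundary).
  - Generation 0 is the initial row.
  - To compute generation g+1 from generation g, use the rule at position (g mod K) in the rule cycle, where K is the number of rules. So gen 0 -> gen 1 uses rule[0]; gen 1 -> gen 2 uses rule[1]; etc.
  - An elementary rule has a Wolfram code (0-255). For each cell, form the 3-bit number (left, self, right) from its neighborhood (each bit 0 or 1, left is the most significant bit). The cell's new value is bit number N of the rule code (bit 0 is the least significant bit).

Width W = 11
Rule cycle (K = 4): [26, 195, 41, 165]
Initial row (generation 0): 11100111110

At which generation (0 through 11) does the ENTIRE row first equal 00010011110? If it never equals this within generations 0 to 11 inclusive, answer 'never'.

Gen 0: 11100111110
Gen 1 (rule 26): 10011100001
Gen 2 (rule 195): 00101101110
Gen 3 (rule 41): 10011011000
Gen 4 (rule 165): 10000100011
Gen 5 (rule 26): 01001010110
Gen 6 (rule 195): 10010000010
Gen 7 (rule 41): 00000111000
Gen 8 (rule 165): 11110010011
Gen 9 (rule 26): 10001101110
Gen 10 (rule 195): 00110100110
Gen 11 (rule 41): 10101000100

Answer: never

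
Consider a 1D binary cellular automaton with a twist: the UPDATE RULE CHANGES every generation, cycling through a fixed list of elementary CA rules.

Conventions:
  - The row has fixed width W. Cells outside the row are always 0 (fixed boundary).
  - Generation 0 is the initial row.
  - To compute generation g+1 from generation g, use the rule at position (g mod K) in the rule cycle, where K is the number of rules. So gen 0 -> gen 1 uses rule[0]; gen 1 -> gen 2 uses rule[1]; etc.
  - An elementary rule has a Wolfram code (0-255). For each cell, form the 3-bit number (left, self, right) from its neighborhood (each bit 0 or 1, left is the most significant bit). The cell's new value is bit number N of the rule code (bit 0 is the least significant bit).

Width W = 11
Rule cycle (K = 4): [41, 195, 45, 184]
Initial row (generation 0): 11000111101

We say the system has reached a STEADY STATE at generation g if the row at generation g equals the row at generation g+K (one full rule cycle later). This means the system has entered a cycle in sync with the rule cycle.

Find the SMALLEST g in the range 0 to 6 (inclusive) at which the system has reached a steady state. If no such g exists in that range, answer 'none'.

Answer: none

Derivation:
Gen 0: 11000111101
Gen 1 (rule 41): 10010100010
Gen 2 (rule 195): 00100001100
Gen 3 (rule 45): 10101101001
Gen 4 (rule 184): 01011010100
Gen 5 (rule 41): 00110101001
Gen 6 (rule 195): 11010000010
Gen 7 (rule 45): 10110111010
Gen 8 (rule 184): 01101110101
Gen 9 (rule 41): 01011001010
Gen 10 (rule 195): 10001010000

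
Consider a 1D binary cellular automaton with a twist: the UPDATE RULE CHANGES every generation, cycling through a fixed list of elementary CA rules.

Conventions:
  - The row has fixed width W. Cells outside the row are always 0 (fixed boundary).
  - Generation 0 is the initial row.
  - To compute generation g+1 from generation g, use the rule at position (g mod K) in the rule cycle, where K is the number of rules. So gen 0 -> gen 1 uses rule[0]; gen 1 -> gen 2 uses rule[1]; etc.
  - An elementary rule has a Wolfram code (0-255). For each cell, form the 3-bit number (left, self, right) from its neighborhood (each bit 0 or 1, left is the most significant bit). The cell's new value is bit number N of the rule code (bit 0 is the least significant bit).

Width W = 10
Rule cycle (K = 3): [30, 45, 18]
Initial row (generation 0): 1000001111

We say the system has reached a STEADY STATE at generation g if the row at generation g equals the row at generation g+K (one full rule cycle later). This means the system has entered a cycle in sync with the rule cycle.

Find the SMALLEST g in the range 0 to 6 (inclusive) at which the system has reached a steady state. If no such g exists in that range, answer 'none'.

Answer: 6

Derivation:
Gen 0: 1000001111
Gen 1 (rule 30): 1100011000
Gen 2 (rule 45): 1001010011
Gen 3 (rule 18): 0110001100
Gen 4 (rule 30): 1101011010
Gen 5 (rule 45): 1011110110
Gen 6 (rule 18): 0000000001
Gen 7 (rule 30): 0000000011
Gen 8 (rule 45): 1111111010
Gen 9 (rule 18): 0000000001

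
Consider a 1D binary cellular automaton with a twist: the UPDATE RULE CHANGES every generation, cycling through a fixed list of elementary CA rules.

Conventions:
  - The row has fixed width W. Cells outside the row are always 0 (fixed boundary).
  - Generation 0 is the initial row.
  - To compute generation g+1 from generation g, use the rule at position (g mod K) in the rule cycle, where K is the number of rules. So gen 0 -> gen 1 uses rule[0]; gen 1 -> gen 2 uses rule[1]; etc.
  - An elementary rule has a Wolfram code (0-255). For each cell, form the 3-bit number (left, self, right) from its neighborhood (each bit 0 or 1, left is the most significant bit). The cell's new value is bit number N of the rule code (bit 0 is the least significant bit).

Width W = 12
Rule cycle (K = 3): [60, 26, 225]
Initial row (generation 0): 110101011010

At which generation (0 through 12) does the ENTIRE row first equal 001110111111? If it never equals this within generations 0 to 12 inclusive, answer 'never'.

Gen 0: 110101011010
Gen 1 (rule 60): 101111110111
Gen 2 (rule 26): 001000000100
Gen 3 (rule 225): 100011110001
Gen 4 (rule 60): 110010001001
Gen 5 (rule 26): 101101010110
Gen 6 (rule 225): 010110101010
Gen 7 (rule 60): 011101111111
Gen 8 (rule 26): 110001000000
Gen 9 (rule 225): 010100011111
Gen 10 (rule 60): 011110010000
Gen 11 (rule 26): 110001101000
Gen 12 (rule 225): 010100110011

Answer: never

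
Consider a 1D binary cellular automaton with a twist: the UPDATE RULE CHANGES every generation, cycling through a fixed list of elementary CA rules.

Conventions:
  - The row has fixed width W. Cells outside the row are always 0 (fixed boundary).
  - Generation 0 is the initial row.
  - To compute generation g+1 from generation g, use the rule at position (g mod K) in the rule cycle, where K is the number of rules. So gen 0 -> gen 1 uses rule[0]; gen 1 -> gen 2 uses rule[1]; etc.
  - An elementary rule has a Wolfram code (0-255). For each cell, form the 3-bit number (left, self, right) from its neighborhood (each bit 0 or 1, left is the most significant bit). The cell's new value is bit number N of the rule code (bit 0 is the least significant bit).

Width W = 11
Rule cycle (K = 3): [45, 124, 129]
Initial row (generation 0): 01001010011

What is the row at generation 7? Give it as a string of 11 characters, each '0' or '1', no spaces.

Answer: 10100000001

Derivation:
Gen 0: 01001010011
Gen 1 (rule 45): 01001110010
Gen 2 (rule 124): 01101011011
Gen 3 (rule 129): 00000000000
Gen 4 (rule 45): 11111111111
Gen 5 (rule 124): 10000000001
Gen 6 (rule 129): 00111111100
Gen 7 (rule 45): 10100000001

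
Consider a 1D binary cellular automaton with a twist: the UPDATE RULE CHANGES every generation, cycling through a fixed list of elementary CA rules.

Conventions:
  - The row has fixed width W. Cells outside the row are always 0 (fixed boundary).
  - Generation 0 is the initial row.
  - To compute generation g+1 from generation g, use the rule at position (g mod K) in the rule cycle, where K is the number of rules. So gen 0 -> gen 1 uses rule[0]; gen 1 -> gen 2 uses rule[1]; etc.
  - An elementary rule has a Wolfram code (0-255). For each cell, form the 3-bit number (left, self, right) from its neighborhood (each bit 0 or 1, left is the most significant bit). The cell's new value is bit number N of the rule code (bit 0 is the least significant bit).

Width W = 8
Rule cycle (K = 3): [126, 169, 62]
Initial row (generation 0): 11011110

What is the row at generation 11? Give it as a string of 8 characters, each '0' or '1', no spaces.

Gen 0: 11011110
Gen 1 (rule 126): 11110011
Gen 2 (rule 169): 11100010
Gen 3 (rule 62): 10010111
Gen 4 (rule 126): 11111101
Gen 5 (rule 169): 11111010
Gen 6 (rule 62): 10000111
Gen 7 (rule 126): 11001101
Gen 8 (rule 169): 10001010
Gen 9 (rule 62): 11011111
Gen 10 (rule 126): 11110001
Gen 11 (rule 169): 11100100

Answer: 11100100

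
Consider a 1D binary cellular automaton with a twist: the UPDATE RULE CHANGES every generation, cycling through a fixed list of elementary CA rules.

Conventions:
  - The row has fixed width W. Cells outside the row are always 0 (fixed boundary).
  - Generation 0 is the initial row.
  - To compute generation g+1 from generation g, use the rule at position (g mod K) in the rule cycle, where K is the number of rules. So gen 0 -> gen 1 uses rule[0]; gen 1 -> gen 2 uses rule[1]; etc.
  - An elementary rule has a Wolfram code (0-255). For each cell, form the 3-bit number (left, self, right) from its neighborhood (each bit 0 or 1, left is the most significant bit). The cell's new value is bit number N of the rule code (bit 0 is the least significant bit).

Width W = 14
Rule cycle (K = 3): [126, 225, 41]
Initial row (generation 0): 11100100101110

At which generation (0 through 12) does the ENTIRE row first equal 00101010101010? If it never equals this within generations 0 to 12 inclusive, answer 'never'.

Answer: never

Derivation:
Gen 0: 11100100101110
Gen 1 (rule 126): 10111111111011
Gen 2 (rule 225): 01011111111101
Gen 3 (rule 41): 00110000000010
Gen 4 (rule 126): 01111000000111
Gen 5 (rule 225): 00111011110011
Gen 6 (rule 41): 10100110000010
Gen 7 (rule 126): 11111111000111
Gen 8 (rule 225): 01111111010011
Gen 9 (rule 41): 01000000100010
Gen 10 (rule 126): 11100001110111
Gen 11 (rule 225): 01101100111011
Gen 12 (rule 41): 01011000100110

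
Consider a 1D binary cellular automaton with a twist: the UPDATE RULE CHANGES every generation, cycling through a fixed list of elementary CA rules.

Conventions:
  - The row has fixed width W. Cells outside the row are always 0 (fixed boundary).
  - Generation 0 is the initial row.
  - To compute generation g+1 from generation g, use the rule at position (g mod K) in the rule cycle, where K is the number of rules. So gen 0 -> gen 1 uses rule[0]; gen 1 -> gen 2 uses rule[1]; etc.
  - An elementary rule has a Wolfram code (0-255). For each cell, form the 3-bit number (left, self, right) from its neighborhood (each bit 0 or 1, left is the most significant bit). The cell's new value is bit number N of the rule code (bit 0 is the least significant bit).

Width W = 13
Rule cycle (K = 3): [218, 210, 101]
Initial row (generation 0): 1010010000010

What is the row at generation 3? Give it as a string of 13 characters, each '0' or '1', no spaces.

Answer: 1011100111011

Derivation:
Gen 0: 1010010000010
Gen 1 (rule 218): 0001101000101
Gen 2 (rule 210): 0010100101000
Gen 3 (rule 101): 1011100111011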